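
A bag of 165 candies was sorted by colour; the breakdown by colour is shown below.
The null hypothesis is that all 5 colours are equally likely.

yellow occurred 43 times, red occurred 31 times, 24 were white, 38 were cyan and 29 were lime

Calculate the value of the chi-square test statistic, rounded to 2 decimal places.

6.85

Expected count for each of the 5 categories: 165/5 = 33.
χ² = (43−33)²/33 + (31−33)²/33 + (24−33)²/33 + (38−33)²/33 + (29−33)²/33
   = 3.030 + 0.121 + 2.455 + 0.758 + 0.485
Sum = 6.85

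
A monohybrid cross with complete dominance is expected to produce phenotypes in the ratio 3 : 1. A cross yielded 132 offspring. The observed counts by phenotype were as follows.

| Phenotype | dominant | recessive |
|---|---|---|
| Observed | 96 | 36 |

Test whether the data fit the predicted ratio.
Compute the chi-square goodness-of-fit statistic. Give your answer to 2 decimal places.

Ratio total = 4. Expected counts: 132×3/4 = 99, 132×1/4 = 33.
dominant: (96 − 99)²/99 = 9/99 = 0.091
recessive: (36 − 33)²/33 = 9/33 = 0.273
Sum = 0.36

0.36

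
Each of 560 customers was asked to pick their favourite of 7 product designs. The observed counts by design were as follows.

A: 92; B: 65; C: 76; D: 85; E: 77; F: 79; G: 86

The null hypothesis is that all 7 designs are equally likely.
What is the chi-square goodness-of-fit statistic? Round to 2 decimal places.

5.70

Under H₀ each category has probability 1/7, so each expected count is 560/7 = 80.
χ² = (92−80)²/80 + (65−80)²/80 + (76−80)²/80 + (85−80)²/80 + (77−80)²/80 + (79−80)²/80 + (86−80)²/80
   = 1.800 + 2.813 + 0.200 + 0.313 + 0.113 + 0.013 + 0.450
Sum = 5.70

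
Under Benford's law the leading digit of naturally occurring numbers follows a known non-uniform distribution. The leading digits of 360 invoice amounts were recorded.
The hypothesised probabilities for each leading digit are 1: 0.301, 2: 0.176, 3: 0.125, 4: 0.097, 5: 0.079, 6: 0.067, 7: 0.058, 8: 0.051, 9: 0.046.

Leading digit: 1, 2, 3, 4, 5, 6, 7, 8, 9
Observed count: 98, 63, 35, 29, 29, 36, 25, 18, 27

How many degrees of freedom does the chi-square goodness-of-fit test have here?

8

There are k = 9 categories and no parameters were estimated from the data, so df = 9 − 1 = 8.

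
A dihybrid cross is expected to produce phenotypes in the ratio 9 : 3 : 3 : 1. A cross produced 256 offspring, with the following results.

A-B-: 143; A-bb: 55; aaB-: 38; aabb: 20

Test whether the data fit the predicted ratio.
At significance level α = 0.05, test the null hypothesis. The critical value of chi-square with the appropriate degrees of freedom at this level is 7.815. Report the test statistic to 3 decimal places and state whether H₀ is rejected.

Ratio total = 16. Expected counts: 256×9/16 = 144, 256×3/16 = 48, 256×3/16 = 48, 256×1/16 = 16.
χ² = (143−144)²/144 + (55−48)²/48 + (38−48)²/48 + (20−16)²/16
   = 0.0069 + 1.0208 + 2.0833 + 1.0000
Sum = 4.111
df = 3. Since 4.111 < 7.815, we do not reject H₀.

4.111; do not reject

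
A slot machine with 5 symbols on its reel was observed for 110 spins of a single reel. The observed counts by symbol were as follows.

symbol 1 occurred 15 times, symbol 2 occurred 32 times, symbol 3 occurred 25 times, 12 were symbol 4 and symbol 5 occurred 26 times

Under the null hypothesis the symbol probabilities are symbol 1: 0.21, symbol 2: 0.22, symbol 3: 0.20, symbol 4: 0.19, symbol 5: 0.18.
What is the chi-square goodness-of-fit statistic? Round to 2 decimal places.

Expected counts E_i = n·p_i: 110×0.21 = 23.1, 110×0.22 = 24.2, 110×0.20 = 22, 110×0.19 = 20.9, 110×0.18 = 19.8.
cat           O        E   (O−E)²/E
symbol 1     15     23.1      2.840
symbol 2     32     24.2      2.514
symbol 3     25       22      0.409
symbol 4     12     20.9      3.790
symbol 5     26     19.8      1.941
Sum = 11.49

11.49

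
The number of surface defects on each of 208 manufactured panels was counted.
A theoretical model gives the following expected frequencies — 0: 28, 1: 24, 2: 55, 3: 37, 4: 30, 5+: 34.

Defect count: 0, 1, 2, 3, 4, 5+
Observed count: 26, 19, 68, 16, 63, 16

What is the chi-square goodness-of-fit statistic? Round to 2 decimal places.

0: (26 − 28)²/28 = 4/28 = 0.143
1: (19 − 24)²/24 = 25/24 = 1.042
2: (68 − 55)²/55 = 169/55 = 3.073
3: (16 − 37)²/37 = 441/37 = 11.919
4: (63 − 30)²/30 = 1089/30 = 36.300
5+: (16 − 34)²/34 = 324/34 = 9.529
Sum = 62.01

62.01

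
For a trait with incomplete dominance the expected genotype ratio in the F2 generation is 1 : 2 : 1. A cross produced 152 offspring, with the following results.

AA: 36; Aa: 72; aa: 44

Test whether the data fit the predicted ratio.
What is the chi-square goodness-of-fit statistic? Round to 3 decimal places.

1.263

Ratio total = 4. Expected counts: 152×1/4 = 38, 152×2/4 = 76, 152×1/4 = 38.
AA: (36 − 38)²/38 = 4/38 = 0.1053
Aa: (72 − 76)²/76 = 16/76 = 0.2105
aa: (44 − 38)²/38 = 36/38 = 0.9474
Sum = 1.263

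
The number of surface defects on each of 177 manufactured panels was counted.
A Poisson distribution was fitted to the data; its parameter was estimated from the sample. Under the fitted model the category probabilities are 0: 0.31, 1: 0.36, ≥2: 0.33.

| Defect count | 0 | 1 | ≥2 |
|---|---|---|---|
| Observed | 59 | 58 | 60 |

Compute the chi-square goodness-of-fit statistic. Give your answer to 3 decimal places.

0.868

Expected counts E_i = n·p_i: 177×0.31 = 54.87, 177×0.36 = 63.72, 177×0.33 = 58.41.
0: (59 − 54.87)²/54.87 = 17.0569/54.87 = 0.3109
1: (58 − 63.72)²/63.72 = 32.7184/63.72 = 0.5135
≥2: (60 − 58.41)²/58.41 = 2.5281/58.41 = 0.0433
Sum = 0.868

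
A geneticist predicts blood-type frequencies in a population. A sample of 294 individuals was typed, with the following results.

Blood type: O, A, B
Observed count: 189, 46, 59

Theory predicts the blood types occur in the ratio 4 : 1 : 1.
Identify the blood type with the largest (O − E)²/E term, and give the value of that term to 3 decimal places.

Ratio total = 6. Expected counts: 294×4/6 = 196, 294×1/6 = 49, 294×1/6 = 49.
χ² = (189−196)²/196 + (46−49)²/49 + (59−49)²/49
   = 0.2500 + 0.1837 + 2.0408
The largest term is for B: 2.041.

B, 2.041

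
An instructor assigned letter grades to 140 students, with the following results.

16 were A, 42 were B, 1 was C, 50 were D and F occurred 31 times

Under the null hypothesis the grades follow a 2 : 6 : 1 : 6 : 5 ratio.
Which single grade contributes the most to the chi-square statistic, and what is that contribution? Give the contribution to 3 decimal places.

C, 5.143

Ratio total = 20. Expected counts: 140×2/20 = 14, 140×6/20 = 42, 140×1/20 = 7, 140×6/20 = 42, 140×5/20 = 35.
cat         O        E   (O−E)²/E
A          16       14     0.2857
B          42       42     0.0000
C           1        7     5.1429
D          50       42     1.5238
F          31       35     0.4571
The largest term is for C: 5.143.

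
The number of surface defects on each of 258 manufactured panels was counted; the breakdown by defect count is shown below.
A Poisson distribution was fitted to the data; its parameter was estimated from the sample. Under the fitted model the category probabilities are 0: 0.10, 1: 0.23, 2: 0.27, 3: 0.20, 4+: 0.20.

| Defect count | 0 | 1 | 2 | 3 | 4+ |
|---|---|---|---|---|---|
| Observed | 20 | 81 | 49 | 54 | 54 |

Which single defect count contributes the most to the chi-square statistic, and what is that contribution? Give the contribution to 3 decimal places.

Expected counts E_i = n·p_i: 258×0.10 = 25.8, 258×0.23 = 59.34, 258×0.27 = 69.66, 258×0.20 = 51.6, 258×0.20 = 51.6.
χ² = (20−25.8)²/25.8 + (81−59.34)²/59.34 + (49−69.66)²/69.66 + (54−51.6)²/51.6 + (54−51.6)²/51.6
   = 1.3039 + 7.9062 + 6.1274 + 0.1116 + 0.1116
The largest term is for 1: 7.906.

1, 7.906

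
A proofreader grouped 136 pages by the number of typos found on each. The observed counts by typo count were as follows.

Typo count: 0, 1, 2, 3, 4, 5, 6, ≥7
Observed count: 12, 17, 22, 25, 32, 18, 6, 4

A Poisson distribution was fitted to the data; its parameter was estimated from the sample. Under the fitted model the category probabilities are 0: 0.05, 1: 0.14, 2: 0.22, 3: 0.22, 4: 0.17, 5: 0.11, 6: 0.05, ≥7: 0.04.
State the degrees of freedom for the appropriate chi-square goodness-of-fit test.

There are k = 8 categories and 1 parameter estimated from the data, so df = 8 − 1 − 1 = 6.

6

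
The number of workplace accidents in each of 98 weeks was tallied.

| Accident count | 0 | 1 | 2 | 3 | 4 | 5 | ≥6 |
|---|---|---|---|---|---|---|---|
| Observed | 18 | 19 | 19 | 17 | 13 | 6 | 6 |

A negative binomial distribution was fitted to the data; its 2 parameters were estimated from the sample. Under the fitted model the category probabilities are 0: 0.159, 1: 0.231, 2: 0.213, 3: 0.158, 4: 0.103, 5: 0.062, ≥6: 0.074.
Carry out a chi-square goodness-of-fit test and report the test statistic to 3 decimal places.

2.330

Expected counts E_i = n·p_i: 98×0.159 = 15.582, 98×0.231 = 22.638, 98×0.213 = 20.874, 98×0.158 = 15.484, 98×0.103 = 10.094, 98×0.062 = 6.076, 98×0.074 = 7.252.
χ² = (18−15.582)²/15.582 + (19−22.638)²/22.638 + (19−20.874)²/20.874 + (17−15.484)²/15.484 + (13−10.094)²/10.094 + (6−6.076)²/6.076 + (6−7.252)²/7.252
   = 0.3752 + 0.5846 + 0.1682 + 0.1484 + 0.8366 + 0.0010 + 0.2161
Sum = 2.330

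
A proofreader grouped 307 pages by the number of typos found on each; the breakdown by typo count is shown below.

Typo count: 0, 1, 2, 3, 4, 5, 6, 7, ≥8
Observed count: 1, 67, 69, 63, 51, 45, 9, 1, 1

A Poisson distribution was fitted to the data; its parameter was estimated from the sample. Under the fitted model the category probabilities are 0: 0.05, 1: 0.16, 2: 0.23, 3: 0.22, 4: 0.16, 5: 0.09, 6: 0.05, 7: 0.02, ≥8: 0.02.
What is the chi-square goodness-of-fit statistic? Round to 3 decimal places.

Expected counts E_i = n·p_i: 307×0.05 = 15.35, 307×0.16 = 49.12, 307×0.23 = 70.61, 307×0.22 = 67.54, 307×0.16 = 49.12, 307×0.09 = 27.63, 307×0.05 = 15.35, 307×0.02 = 6.14, 307×0.02 = 6.14.
χ² = (1−15.35)²/15.35 + (67−49.12)²/49.12 + (69−70.61)²/70.61 + (63−67.54)²/67.54 + (51−49.12)²/49.12 + (45−27.63)²/27.63 + (9−15.35)²/15.35 + (1−6.14)²/6.14 + (1−6.14)²/6.14
   = 13.4151 + 6.5084 + 0.0367 + 0.3052 + 0.0720 + 10.9199 + 2.6269 + 4.3029 + 4.3029
Sum = 42.490

42.490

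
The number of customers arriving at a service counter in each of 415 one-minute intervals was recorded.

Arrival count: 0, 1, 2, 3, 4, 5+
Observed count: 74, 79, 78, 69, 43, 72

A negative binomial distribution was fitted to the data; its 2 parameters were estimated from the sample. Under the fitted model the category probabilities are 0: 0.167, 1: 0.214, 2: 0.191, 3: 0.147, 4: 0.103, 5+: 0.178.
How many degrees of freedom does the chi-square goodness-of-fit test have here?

There are k = 6 categories and 2 parameters estimated from the data, so df = 6 − 1 − 2 = 3.

3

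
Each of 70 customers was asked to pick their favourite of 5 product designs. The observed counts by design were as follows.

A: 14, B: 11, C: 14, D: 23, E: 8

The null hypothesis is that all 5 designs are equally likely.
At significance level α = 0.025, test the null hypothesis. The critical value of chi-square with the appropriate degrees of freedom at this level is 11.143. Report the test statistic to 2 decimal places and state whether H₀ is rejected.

9.00; do not reject

Expected count for each of the 5 categories: 70/5 = 14.
A: (14 − 14)²/14 = 0/14 = 0.000
B: (11 − 14)²/14 = 9/14 = 0.643
C: (14 − 14)²/14 = 0/14 = 0.000
D: (23 − 14)²/14 = 81/14 = 5.786
E: (8 − 14)²/14 = 36/14 = 2.571
Sum = 9.00
df = 4. Since 9.00 < 11.143, we do not reject H₀.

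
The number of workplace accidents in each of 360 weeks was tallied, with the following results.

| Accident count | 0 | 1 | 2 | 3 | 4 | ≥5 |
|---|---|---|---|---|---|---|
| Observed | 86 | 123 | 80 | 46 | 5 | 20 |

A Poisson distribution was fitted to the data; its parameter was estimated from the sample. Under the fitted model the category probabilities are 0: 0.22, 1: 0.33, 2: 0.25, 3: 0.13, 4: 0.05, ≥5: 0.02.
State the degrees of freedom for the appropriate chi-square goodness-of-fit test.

4

There are k = 6 categories and 1 parameter estimated from the data, so df = 6 − 1 − 1 = 4.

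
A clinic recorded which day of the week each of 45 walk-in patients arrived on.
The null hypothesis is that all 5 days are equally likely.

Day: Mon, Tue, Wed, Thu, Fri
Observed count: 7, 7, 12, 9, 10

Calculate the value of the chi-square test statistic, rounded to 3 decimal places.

2.000

Under H₀ each category has probability 1/5, so each expected count is 45/5 = 9.
cat         O        E   (O−E)²/E
Mon         7        9     0.4444
Tue         7        9     0.4444
Wed        12        9     1.0000
Thu         9        9     0.0000
Fri        10        9     0.1111
Sum = 2.000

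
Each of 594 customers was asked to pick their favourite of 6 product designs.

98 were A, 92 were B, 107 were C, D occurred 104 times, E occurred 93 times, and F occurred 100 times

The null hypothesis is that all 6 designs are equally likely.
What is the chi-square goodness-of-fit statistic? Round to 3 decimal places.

1.778

Under H₀ each category has probability 1/6, so each expected count is 594/6 = 99.
cat         O        E   (O−E)²/E
A          98       99     0.0101
B          92       99     0.4949
C         107       99     0.6465
D         104       99     0.2525
E          93       99     0.3636
F         100       99     0.0101
Sum = 1.778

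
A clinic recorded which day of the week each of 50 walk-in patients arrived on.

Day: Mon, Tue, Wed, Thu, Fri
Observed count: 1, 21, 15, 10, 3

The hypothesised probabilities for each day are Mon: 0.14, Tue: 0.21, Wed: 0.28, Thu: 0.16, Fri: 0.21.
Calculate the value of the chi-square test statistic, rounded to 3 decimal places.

21.571

Expected counts E_i = n·p_i: 50×0.14 = 7, 50×0.21 = 10.5, 50×0.28 = 14, 50×0.16 = 8, 50×0.21 = 10.5.
χ² = (1−7)²/7 + (21−10.5)²/10.5 + (15−14)²/14 + (10−8)²/8 + (3−10.5)²/10.5
   = 5.1429 + 10.5000 + 0.0714 + 0.5000 + 5.3571
Sum = 21.571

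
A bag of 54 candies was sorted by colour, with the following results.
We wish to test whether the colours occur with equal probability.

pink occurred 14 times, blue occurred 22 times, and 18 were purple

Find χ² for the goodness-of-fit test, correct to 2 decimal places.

Under H₀ each category has probability 1/3, so each expected count is 54/3 = 18.
χ² = (14−18)²/18 + (22−18)²/18 + (18−18)²/18
   = 0.889 + 0.889 + 0.000
Sum = 1.78

1.78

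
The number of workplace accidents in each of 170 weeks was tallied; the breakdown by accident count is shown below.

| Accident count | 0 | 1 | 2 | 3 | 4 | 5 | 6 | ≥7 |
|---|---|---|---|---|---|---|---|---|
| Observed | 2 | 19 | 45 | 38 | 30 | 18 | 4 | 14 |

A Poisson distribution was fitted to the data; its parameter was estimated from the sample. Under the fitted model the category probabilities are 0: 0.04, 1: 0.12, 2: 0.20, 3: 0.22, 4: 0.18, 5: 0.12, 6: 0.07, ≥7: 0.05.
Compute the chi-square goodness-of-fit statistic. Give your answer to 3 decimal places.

Expected counts E_i = n·p_i: 170×0.04 = 6.8, 170×0.12 = 20.4, 170×0.20 = 34, 170×0.22 = 37.4, 170×0.18 = 30.6, 170×0.12 = 20.4, 170×0.07 = 11.9, 170×0.05 = 8.5.
cat         O        E   (O−E)²/E
0           2      6.8     3.3882
1          19     20.4     0.0961
2          45       34     3.5588
3          38     37.4     0.0096
4          30     30.6     0.0118
5          18     20.4     0.2824
6           4     11.9     5.2445
≥7         14      8.5     3.5588
Sum = 16.150

16.150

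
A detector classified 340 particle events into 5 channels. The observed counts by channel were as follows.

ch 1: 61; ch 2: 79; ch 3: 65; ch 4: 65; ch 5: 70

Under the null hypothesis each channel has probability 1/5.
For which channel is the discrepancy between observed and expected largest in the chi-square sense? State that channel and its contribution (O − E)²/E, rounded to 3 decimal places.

Under H₀ each category has probability 1/5, so each expected count is 340/5 = 68.
cat         O        E   (O−E)²/E
ch 1       61       68     0.7206
ch 2       79       68     1.7794
ch 3       65       68     0.1324
ch 4       65       68     0.1324
ch 5       70       68     0.0588
The largest term is for ch 2: 1.779.

ch 2, 1.779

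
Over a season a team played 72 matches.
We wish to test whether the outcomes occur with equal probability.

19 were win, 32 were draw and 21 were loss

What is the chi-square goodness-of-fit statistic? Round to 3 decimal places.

4.083

Under H₀ each category has probability 1/3, so each expected count is 72/3 = 24.
χ² = (19−24)²/24 + (32−24)²/24 + (21−24)²/24
   = 1.0417 + 2.6667 + 0.3750
Sum = 4.083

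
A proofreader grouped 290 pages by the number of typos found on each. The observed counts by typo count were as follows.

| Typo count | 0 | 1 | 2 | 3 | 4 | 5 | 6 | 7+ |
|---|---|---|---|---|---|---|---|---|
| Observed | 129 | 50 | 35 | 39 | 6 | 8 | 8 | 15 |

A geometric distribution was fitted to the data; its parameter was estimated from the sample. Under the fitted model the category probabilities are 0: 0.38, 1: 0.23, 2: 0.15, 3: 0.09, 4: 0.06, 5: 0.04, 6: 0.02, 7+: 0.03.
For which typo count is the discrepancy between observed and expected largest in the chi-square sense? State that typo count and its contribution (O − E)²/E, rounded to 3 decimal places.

4, 7.469

Expected counts E_i = n·p_i: 290×0.38 = 110.2, 290×0.23 = 66.7, 290×0.15 = 43.5, 290×0.09 = 26.1, 290×0.06 = 17.4, 290×0.04 = 11.6, 290×0.02 = 5.8, 290×0.03 = 8.7.
χ² = (129−110.2)²/110.2 + (50−66.7)²/66.7 + (35−43.5)²/43.5 + (39−26.1)²/26.1 + (6−17.4)²/17.4 + (8−11.6)²/11.6 + (8−5.8)²/5.8 + (15−8.7)²/8.7
   = 3.2073 + 4.1813 + 1.6609 + 6.3759 + 7.4690 + 1.1172 + 0.8345 + 4.5621
The largest term is for 4: 7.469.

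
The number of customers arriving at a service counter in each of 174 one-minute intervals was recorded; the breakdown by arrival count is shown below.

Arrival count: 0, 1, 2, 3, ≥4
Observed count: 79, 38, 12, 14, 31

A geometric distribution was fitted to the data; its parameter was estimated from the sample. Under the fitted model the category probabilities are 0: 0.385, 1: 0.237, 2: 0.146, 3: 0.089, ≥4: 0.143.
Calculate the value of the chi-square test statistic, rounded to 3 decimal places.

Expected counts E_i = n·p_i: 174×0.385 = 66.99, 174×0.237 = 41.238, 174×0.146 = 25.404, 174×0.089 = 15.486, 174×0.143 = 24.882.
χ² = (79−66.99)²/66.99 + (38−41.238)²/41.238 + (12−25.404)²/25.404 + (14−15.486)²/15.486 + (31−24.882)²/24.882
   = 2.1532 + 0.2542 + 7.0724 + 0.1426 + 1.5043
Sum = 11.127

11.127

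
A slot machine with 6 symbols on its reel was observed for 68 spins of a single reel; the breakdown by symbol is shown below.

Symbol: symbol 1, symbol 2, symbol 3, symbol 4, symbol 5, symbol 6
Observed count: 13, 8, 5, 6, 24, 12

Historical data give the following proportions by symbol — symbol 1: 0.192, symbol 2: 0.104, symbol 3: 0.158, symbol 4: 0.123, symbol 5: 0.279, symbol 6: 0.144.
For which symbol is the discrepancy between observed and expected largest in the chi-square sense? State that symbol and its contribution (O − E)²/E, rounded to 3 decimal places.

symbol 3, 3.071

Expected counts E_i = n·p_i: 68×0.192 = 13.056, 68×0.104 = 7.072, 68×0.158 = 10.744, 68×0.123 = 8.364, 68×0.279 = 18.972, 68×0.144 = 9.792.
symbol 1: (13 − 13.056)²/13.056 = 0.003136/13.056 = 0.0002
symbol 2: (8 − 7.072)²/7.072 = 0.861184/7.072 = 0.1218
symbol 3: (5 − 10.744)²/10.744 = 32.993536/10.744 = 3.0709
symbol 4: (6 − 8.364)²/8.364 = 5.588496/8.364 = 0.6682
symbol 5: (24 − 18.972)²/18.972 = 25.280784/18.972 = 1.3325
symbol 6: (12 − 9.792)²/9.792 = 4.875264/9.792 = 0.4979
The largest term is for symbol 3: 3.071.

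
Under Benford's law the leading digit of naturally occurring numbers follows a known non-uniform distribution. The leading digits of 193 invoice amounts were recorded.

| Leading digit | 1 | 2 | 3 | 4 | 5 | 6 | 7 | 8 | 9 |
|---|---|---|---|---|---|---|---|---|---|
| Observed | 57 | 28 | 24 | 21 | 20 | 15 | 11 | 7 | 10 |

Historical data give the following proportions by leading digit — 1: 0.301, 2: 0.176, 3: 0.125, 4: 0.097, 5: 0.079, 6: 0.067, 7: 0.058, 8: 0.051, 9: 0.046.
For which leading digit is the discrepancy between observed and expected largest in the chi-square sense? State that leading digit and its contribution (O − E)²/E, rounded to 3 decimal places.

5, 1.482

Expected counts E_i = n·p_i: 193×0.301 = 58.093, 193×0.176 = 33.968, 193×0.125 = 24.125, 193×0.097 = 18.721, 193×0.079 = 15.247, 193×0.067 = 12.931, 193×0.058 = 11.194, 193×0.051 = 9.843, 193×0.046 = 8.878.
χ² = (57−58.093)²/58.093 + (28−33.968)²/33.968 + (24−24.125)²/24.125 + (21−18.721)²/18.721 + (20−15.247)²/15.247 + (15−12.931)²/12.931 + (11−11.194)²/11.194 + (7−9.843)²/9.843 + (10−8.878)²/8.878
   = 0.0206 + 1.0485 + 0.0006 + 0.2774 + 1.4817 + 0.3310 + 0.0034 + 0.8212 + 0.1418
The largest term is for 5: 1.482.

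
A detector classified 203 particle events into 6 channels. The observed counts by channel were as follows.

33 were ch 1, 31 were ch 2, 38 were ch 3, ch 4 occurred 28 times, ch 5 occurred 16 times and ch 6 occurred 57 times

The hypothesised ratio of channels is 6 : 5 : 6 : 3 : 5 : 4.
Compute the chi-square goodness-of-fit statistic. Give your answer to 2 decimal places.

Ratio total = 29. Expected counts: 203×6/29 = 42, 203×5/29 = 35, 203×6/29 = 42, 203×3/29 = 21, 203×5/29 = 35, 203×4/29 = 28.
χ² = (33−42)²/42 + (31−35)²/35 + (38−42)²/42 + (28−21)²/21 + (16−35)²/35 + (57−28)²/28
   = 1.929 + 0.457 + 0.381 + 2.333 + 10.314 + 30.036
Sum = 45.45

45.45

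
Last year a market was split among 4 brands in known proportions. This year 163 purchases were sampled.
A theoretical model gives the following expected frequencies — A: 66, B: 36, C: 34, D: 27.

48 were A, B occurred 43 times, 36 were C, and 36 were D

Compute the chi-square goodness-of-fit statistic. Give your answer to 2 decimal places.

A: (48 − 66)²/66 = 324/66 = 4.909
B: (43 − 36)²/36 = 49/36 = 1.361
C: (36 − 34)²/34 = 4/34 = 0.118
D: (36 − 27)²/27 = 81/27 = 3.000
Sum = 9.39

9.39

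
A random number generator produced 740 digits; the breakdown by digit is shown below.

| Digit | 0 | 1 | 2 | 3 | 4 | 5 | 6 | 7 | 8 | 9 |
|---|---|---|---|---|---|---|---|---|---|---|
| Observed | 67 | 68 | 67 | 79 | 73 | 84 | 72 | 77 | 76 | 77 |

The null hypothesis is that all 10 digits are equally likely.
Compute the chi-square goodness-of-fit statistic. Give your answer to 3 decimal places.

3.865

Under H₀ each category has probability 1/10, so each expected count is 740/10 = 74.
cat         O        E   (O−E)²/E
0          67       74     0.6622
1          68       74     0.4865
2          67       74     0.6622
3          79       74     0.3378
4          73       74     0.0135
5          84       74     1.3514
6          72       74     0.0541
7          77       74     0.1216
8          76       74     0.0541
9          77       74     0.1216
Sum = 3.865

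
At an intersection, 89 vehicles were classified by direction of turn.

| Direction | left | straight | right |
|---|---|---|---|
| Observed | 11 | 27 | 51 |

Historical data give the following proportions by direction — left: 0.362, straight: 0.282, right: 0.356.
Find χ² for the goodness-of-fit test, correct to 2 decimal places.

Expected counts E_i = n·p_i: 89×0.362 = 32.218, 89×0.282 = 25.098, 89×0.356 = 31.684.
χ² = (11−32.218)²/32.218 + (27−25.098)²/25.098 + (51−31.684)²/31.684
   = 13.974 + 0.144 + 11.776
Sum = 25.89

25.89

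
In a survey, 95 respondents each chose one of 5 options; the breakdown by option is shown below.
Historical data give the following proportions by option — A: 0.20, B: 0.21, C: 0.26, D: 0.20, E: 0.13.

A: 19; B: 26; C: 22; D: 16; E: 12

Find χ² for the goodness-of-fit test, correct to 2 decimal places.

Expected counts E_i = n·p_i: 95×0.20 = 19, 95×0.21 = 19.95, 95×0.26 = 24.7, 95×0.20 = 19, 95×0.13 = 12.35.
χ² = (19−19)²/19 + (26−19.95)²/19.95 + (22−24.7)²/24.7 + (16−19)²/19 + (12−12.35)²/12.35
   = 0.000 + 1.835 + 0.295 + 0.474 + 0.010
Sum = 2.61

2.61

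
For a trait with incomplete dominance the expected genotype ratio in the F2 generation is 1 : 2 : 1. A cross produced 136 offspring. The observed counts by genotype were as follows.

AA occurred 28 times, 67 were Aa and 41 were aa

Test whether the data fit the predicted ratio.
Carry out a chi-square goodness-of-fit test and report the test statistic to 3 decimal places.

Ratio total = 4. Expected counts: 136×1/4 = 34, 136×2/4 = 68, 136×1/4 = 34.
χ² = (28−34)²/34 + (67−68)²/68 + (41−34)²/34
   = 1.0588 + 0.0147 + 1.4412
Sum = 2.515

2.515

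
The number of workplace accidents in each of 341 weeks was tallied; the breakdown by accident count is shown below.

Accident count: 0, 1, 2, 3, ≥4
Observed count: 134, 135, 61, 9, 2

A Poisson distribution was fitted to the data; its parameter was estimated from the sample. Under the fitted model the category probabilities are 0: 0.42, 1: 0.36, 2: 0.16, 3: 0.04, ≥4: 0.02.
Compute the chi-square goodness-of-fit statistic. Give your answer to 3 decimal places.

Expected counts E_i = n·p_i: 341×0.42 = 143.22, 341×0.36 = 122.76, 341×0.16 = 54.56, 341×0.04 = 13.64, 341×0.02 = 6.82.
cat         O        E   (O−E)²/E
0         134   143.22     0.5936
1         135   122.76     1.2204
2          61    54.56     0.7601
3           9    13.64     1.5784
≥4          2     6.82     3.4065
Sum = 7.559

7.559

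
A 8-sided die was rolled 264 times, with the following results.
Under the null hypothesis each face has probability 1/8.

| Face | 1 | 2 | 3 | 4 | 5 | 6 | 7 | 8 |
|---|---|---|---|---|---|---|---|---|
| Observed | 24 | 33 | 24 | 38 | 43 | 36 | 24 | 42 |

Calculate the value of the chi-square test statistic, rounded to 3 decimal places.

13.879

Expected count for each of the 8 categories: 264/8 = 33.
cat         O        E   (O−E)²/E
1          24       33     2.4545
2          33       33     0.0000
3          24       33     2.4545
4          38       33     0.7576
5          43       33     3.0303
6          36       33     0.2727
7          24       33     2.4545
8          42       33     2.4545
Sum = 13.879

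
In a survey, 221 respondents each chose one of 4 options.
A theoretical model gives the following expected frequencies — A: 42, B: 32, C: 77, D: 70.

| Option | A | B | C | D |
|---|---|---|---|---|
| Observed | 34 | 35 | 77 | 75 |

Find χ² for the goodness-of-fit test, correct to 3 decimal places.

χ² = (34−42)²/42 + (35−32)²/32 + (77−77)²/77 + (75−70)²/70
   = 1.5238 + 0.2813 + 0.0000 + 0.3571
Sum = 2.162

2.162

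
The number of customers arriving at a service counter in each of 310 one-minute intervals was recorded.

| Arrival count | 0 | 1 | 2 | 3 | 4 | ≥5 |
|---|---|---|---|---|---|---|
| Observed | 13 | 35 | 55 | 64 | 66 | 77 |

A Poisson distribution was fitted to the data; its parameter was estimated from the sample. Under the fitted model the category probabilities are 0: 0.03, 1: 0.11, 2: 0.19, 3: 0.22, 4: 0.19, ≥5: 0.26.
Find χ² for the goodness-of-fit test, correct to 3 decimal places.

3.029

Expected counts E_i = n·p_i: 310×0.03 = 9.3, 310×0.11 = 34.1, 310×0.19 = 58.9, 310×0.22 = 68.2, 310×0.19 = 58.9, 310×0.26 = 80.6.
cat         O        E   (O−E)²/E
0          13      9.3     1.4720
1          35     34.1     0.0238
2          55     58.9     0.2582
3          64     68.2     0.2587
4          66     58.9     0.8559
≥5         77     80.6     0.1608
Sum = 3.029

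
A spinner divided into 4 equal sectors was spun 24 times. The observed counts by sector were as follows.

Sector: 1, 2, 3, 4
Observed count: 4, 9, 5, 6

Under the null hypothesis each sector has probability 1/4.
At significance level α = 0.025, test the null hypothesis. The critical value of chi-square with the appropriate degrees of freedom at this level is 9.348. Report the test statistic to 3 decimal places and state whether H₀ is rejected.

Under H₀ each category has probability 1/4, so each expected count is 24/4 = 6.
cat         O        E   (O−E)²/E
1           4        6     0.6667
2           9        6     1.5000
3           5        6     0.1667
4           6        6     0.0000
Sum = 2.333
df = 3. Since 2.333 < 9.348, we do not reject H₀.

2.333; do not reject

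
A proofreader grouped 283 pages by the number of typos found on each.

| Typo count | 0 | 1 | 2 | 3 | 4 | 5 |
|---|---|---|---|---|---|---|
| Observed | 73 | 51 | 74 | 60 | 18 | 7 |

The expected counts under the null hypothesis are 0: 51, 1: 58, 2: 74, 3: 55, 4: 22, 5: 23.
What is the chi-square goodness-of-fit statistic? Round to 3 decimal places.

22.647

0: (73 − 51)²/51 = 484/51 = 9.4902
1: (51 − 58)²/58 = 49/58 = 0.8448
2: (74 − 74)²/74 = 0/74 = 0.0000
3: (60 − 55)²/55 = 25/55 = 0.4545
4: (18 − 22)²/22 = 16/22 = 0.7273
5: (7 − 23)²/23 = 256/23 = 11.1304
Sum = 22.647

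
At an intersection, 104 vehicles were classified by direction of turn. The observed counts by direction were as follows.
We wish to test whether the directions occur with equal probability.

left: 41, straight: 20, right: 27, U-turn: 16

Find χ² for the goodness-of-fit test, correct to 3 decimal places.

13.923

Under H₀ each category has probability 1/4, so each expected count is 104/4 = 26.
χ² = (41−26)²/26 + (20−26)²/26 + (27−26)²/26 + (16−26)²/26
   = 8.6538 + 1.3846 + 0.0385 + 3.8462
Sum = 13.923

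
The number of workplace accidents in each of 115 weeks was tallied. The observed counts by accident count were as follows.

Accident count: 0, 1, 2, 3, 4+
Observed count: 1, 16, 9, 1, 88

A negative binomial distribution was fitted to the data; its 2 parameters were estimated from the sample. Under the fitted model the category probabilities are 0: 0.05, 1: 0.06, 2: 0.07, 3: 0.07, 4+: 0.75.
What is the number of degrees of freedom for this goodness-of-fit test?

There are k = 5 categories and 2 parameters estimated from the data, so df = 5 − 1 − 2 = 2.

2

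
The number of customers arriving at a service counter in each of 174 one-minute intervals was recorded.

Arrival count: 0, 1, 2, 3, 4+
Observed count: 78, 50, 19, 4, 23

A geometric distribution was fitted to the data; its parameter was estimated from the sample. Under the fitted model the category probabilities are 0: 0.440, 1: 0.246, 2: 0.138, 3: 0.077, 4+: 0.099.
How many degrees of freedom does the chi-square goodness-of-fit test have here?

There are k = 5 categories and 1 parameter estimated from the data, so df = 5 − 1 − 1 = 3.

3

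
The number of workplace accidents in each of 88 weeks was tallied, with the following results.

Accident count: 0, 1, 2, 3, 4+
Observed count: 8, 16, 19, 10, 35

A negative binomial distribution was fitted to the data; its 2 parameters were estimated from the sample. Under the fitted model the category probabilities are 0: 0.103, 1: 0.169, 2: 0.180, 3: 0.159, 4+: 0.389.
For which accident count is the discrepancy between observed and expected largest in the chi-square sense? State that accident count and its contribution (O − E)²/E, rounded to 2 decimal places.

3, 1.14

Expected counts E_i = n·p_i: 88×0.103 = 9.064, 88×0.169 = 14.872, 88×0.180 = 15.84, 88×0.159 = 13.992, 88×0.389 = 34.232.
cat         O        E   (O−E)²/E
0           8    9.064      0.125
1          16   14.872      0.086
2          19    15.84      0.630
3          10   13.992      1.139
4+         35   34.232      0.017
The largest term is for 3: 1.14.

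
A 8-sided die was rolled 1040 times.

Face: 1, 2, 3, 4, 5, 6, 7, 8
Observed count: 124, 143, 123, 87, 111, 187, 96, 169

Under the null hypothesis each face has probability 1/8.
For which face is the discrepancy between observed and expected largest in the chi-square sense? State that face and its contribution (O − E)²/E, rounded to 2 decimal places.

6, 24.99

Expected count for each of the 8 categories: 1040/8 = 130.
cat         O        E   (O−E)²/E
1         124      130      0.277
2         143      130      1.300
3         123      130      0.377
4          87      130     14.223
5         111      130      2.777
6         187      130     24.992
7          96      130      8.892
8         169      130     11.700
The largest term is for 6: 24.99.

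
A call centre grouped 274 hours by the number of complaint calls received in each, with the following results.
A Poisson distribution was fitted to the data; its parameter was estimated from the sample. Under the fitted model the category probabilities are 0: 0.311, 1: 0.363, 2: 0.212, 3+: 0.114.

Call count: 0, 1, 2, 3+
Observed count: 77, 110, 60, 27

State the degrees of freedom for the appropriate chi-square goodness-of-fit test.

There are k = 4 categories and 1 parameter estimated from the data, so df = 4 − 1 − 1 = 2.

2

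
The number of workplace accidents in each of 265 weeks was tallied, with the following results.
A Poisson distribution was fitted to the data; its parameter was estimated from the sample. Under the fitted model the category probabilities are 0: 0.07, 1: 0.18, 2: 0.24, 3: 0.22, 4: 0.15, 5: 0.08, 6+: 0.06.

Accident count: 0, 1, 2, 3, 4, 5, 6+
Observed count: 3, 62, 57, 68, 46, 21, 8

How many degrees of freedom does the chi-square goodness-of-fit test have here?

There are k = 7 categories and 1 parameter estimated from the data, so df = 7 − 1 − 1 = 5.

5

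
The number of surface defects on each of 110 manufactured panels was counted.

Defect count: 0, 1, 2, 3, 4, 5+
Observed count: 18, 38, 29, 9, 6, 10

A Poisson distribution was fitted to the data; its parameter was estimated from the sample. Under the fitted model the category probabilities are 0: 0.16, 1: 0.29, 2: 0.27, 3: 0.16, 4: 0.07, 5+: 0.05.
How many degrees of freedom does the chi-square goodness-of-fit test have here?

There are k = 6 categories and 1 parameter estimated from the data, so df = 6 − 1 − 1 = 4.

4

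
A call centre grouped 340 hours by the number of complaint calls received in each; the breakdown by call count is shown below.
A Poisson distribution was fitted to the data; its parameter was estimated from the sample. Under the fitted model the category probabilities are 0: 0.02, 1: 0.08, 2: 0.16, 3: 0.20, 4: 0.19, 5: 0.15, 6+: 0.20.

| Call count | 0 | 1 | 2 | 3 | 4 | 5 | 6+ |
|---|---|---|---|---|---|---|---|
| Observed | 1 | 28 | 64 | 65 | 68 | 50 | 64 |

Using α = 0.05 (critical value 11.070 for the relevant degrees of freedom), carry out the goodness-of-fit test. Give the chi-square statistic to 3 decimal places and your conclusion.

Expected counts E_i = n·p_i: 340×0.02 = 6.8, 340×0.08 = 27.2, 340×0.16 = 54.4, 340×0.20 = 68, 340×0.19 = 64.6, 340×0.15 = 51, 340×0.20 = 68.
χ² = (1−6.8)²/6.8 + (28−27.2)²/27.2 + (64−54.4)²/54.4 + (65−68)²/68 + (68−64.6)²/64.6 + (50−51)²/51 + (64−68)²/68
   = 4.9471 + 0.0235 + 1.6941 + 0.1324 + 0.1789 + 0.0196 + 0.2353
Sum = 7.231
df = 5. Since 7.231 < 11.070, we do not reject H₀.

7.231; do not reject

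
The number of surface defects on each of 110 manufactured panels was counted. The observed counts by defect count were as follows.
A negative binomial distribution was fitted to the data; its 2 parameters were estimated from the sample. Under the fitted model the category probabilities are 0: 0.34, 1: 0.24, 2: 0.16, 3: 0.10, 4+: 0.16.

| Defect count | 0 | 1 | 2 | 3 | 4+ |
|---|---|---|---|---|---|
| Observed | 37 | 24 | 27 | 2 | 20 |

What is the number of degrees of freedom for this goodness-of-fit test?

2

There are k = 5 categories and 2 parameters estimated from the data, so df = 5 − 1 − 2 = 2.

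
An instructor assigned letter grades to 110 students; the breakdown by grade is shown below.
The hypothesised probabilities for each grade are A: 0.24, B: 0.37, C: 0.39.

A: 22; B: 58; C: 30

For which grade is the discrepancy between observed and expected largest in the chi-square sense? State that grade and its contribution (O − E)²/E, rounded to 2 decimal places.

B, 7.35

Expected counts E_i = n·p_i: 110×0.24 = 26.4, 110×0.37 = 40.7, 110×0.39 = 42.9.
χ² = (22−26.4)²/26.4 + (58−40.7)²/40.7 + (30−42.9)²/42.9
   = 0.733 + 7.354 + 3.879
The largest term is for B: 7.35.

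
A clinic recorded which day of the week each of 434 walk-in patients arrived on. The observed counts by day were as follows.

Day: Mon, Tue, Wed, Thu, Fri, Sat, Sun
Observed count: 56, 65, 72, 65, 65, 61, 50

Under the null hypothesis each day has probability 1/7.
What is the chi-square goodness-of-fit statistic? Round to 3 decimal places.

4.968

Expected count for each of the 7 categories: 434/7 = 62.
χ² = (56−62)²/62 + (65−62)²/62 + (72−62)²/62 + (65−62)²/62 + (65−62)²/62 + (61−62)²/62 + (50−62)²/62
   = 0.5806 + 0.1452 + 1.6129 + 0.1452 + 0.1452 + 0.0161 + 2.3226
Sum = 4.968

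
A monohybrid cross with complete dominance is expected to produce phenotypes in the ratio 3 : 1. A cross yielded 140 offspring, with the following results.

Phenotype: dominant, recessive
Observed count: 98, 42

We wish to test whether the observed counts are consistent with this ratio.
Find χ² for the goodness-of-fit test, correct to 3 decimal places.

Ratio total = 4. Expected counts: 140×3/4 = 105, 140×1/4 = 35.
χ² = (98−105)²/105 + (42−35)²/35
   = 0.4667 + 1.4000
Sum = 1.867

1.867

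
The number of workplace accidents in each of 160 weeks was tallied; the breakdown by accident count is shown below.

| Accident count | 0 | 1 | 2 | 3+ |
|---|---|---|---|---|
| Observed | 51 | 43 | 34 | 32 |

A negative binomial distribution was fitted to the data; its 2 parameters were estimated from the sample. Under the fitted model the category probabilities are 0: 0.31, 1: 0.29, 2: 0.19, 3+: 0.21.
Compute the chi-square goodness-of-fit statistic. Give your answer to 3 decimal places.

0.791

Expected counts E_i = n·p_i: 160×0.31 = 49.6, 160×0.29 = 46.4, 160×0.19 = 30.4, 160×0.21 = 33.6.
0: (51 − 49.6)²/49.6 = 1.96/49.6 = 0.0395
1: (43 − 46.4)²/46.4 = 11.56/46.4 = 0.2491
2: (34 − 30.4)²/30.4 = 12.96/30.4 = 0.4263
3+: (32 − 33.6)²/33.6 = 2.56/33.6 = 0.0762
Sum = 0.791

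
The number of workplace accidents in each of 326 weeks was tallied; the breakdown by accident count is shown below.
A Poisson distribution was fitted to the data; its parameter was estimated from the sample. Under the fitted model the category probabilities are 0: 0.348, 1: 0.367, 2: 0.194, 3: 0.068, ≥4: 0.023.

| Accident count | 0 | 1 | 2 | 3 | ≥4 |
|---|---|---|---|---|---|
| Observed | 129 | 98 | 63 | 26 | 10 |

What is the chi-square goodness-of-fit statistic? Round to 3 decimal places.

7.545

Expected counts E_i = n·p_i: 326×0.348 = 113.448, 326×0.367 = 119.642, 326×0.194 = 63.244, 326×0.068 = 22.168, 326×0.023 = 7.498.
χ² = (129−113.448)²/113.448 + (98−119.642)²/119.642 + (63−63.244)²/63.244 + (26−22.168)²/22.168 + (10−7.498)²/7.498
   = 2.1319 + 3.9148 + 0.0009 + 0.6624 + 0.8349
Sum = 7.545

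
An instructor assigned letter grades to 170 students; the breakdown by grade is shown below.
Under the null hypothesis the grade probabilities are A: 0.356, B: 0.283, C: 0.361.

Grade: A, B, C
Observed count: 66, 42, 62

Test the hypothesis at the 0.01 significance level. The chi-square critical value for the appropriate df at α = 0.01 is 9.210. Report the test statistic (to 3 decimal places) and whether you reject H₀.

1.279; do not reject

Expected counts E_i = n·p_i: 170×0.356 = 60.52, 170×0.283 = 48.11, 170×0.361 = 61.37.
cat         O        E   (O−E)²/E
A          66    60.52     0.4962
B          42    48.11     0.7760
C          62    61.37     0.0065
Sum = 1.279
df = 2. Since 1.279 < 9.210, we do not reject H₀.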